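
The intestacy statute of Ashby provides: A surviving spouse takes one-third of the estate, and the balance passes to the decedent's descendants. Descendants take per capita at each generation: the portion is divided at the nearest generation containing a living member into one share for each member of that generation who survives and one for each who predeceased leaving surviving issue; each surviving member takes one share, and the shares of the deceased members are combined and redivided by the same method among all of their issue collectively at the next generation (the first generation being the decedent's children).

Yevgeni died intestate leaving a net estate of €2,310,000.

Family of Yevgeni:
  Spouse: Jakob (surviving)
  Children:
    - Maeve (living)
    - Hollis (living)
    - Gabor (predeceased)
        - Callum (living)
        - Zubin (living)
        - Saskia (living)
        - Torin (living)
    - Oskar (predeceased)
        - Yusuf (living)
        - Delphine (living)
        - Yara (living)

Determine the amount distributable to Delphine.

Delphine receives €110,000.

Jakob takes one-third of €2,310,000 = €770,000. The remaining €1,540,000 passes to the descendants.
The descendants' portion (€1,540,000) is divided at the children's generation into 4 shares of €385,000. Maeve and Hollis each take €385,000. The 2 shares of the deceased (Gabor and Oskar) are combined into a pool of €770,000.
That pool (€770,000) is divided at the grandchildren's generation equally among Callum, Zubin, Saskia, Torin, Yusuf, Delphine, and Yara: €110,000 each.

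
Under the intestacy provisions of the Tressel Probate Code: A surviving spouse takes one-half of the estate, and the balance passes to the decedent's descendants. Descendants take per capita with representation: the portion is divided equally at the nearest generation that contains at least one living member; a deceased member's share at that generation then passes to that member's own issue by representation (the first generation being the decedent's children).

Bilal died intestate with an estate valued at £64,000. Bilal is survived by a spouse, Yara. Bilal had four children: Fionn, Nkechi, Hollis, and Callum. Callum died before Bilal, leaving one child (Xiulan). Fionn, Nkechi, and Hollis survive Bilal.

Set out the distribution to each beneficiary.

Yara: £32,000; Fionn: £8,000; Nkechi: £8,000; Hollis: £8,000; Xiulan: £8,000

Yara takes one-half of £64,000 = £32,000. The remaining £32,000 passes to the descendants.
The descendants' portion (£32,000) is divided into 4 shares of £8,000: Fionn, Nkechi, and Hollis each take £8,000; Callum's £8,000 share passes to Callum's issue.
Callum's share (£8,000) passes entirely to Xiulan.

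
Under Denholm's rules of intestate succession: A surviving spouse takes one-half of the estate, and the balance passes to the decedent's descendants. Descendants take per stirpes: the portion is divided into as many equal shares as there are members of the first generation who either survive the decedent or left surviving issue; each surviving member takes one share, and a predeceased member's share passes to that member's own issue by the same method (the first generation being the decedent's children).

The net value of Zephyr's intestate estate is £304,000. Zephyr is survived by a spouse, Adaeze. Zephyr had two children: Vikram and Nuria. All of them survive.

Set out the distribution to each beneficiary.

Adaeze takes one-half of £304,000 = £152,000. The remaining £152,000 passes to the descendants.
The descendants' portion (£152,000) is divided into 2 shares of £76,000: Vikram and Nuria each take £76,000.

Adaeze: £152,000; Vikram: £76,000; Nuria: £76,000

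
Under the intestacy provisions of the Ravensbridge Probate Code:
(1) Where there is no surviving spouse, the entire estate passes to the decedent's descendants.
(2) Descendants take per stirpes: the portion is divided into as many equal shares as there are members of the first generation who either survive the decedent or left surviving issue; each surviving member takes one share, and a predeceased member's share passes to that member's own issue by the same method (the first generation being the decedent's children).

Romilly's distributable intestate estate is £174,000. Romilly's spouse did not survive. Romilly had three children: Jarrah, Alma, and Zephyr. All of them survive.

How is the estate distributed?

The entire £174,000 passes to the descendants.
That amount (£174,000) is divided into 3 shares of £58,000: Jarrah, Alma, and Zephyr each take £58,000.

Jarrah: £58,000; Alma: £58,000; Zephyr: £58,000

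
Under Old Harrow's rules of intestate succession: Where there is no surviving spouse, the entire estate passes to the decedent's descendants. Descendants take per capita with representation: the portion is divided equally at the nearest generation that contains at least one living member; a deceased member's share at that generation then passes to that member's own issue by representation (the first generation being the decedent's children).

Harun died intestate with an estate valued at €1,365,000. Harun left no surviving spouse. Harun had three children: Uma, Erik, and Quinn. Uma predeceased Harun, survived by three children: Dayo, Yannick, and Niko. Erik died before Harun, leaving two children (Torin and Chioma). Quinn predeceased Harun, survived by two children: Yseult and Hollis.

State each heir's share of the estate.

The entire €1,365,000 passes to the descendants.
No child survives, so the initial division is made at the grandchildren's generation.
That amount (€1,365,000) is divided into 7 shares of €195,000: Dayo, Yannick, Niko, Torin, Chioma, Yseult, and Hollis each take €195,000.

Dayo: €195,000; Yannick: €195,000; Niko: €195,000; Torin: €195,000; Chioma: €195,000; Yseult: €195,000; Hollis: €195,000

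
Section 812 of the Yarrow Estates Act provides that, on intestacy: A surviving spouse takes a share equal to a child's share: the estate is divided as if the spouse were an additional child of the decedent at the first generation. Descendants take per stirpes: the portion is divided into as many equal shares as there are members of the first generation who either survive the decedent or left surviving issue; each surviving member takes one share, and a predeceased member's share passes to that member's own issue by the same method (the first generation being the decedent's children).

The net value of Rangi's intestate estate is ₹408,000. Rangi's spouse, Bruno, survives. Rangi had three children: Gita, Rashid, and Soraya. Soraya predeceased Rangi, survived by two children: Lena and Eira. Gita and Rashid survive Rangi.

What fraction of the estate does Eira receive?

The spouse counts as an additional share at the children's level, so there are 4 primary shares of ₹102,000. Bruno takes one such share (₹102,000).
The children's combined portion (₹306,000) is divided into 3 shares of ₹102,000: Gita and Rashid each take ₹102,000; Soraya's ₹102,000 share passes to Soraya's issue.
Soraya's share (₹102,000) is divided into 2 shares of ₹51,000: Lena and Eira each take ₹51,000.

Eira receives 1/8 of the estate.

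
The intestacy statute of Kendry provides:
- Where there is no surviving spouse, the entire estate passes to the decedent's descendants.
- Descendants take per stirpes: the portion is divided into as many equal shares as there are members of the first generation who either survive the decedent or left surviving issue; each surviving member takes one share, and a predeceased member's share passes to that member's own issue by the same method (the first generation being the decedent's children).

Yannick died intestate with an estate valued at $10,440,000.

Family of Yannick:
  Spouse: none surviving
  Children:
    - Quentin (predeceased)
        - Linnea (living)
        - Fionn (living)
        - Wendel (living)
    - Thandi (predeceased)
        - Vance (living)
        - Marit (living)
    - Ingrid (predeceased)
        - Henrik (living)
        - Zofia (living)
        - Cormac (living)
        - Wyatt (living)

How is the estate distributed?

The entire $10,440,000 passes to the descendants.
That amount ($10,440,000) is divided into 3 shares of $3,480,000: Quentin's $3,480,000 share passes to Quentin's issue; Thandi's $3,480,000 share passes to Thandi's issue; Ingrid's $3,480,000 share passes to Ingrid's issue.
Quentin's share ($3,480,000) is divided into 3 shares of $1,160,000: Linnea, Fionn, and Wendel each take $1,160,000.
Thandi's share ($3,480,000) is divided into 2 shares of $1,740,000: Vance and Marit each take $1,740,000.
Ingrid's share ($3,480,000) is divided into 4 shares of $870,000: Henrik, Zofia, Cormac, and Wyatt each take $870,000.

Linnea: $1,160,000; Fionn: $1,160,000; Wendel: $1,160,000; Vance: $1,740,000; Marit: $1,740,000; Henrik: $870,000; Zofia: $870,000; Cormac: $870,000; Wyatt: $870,000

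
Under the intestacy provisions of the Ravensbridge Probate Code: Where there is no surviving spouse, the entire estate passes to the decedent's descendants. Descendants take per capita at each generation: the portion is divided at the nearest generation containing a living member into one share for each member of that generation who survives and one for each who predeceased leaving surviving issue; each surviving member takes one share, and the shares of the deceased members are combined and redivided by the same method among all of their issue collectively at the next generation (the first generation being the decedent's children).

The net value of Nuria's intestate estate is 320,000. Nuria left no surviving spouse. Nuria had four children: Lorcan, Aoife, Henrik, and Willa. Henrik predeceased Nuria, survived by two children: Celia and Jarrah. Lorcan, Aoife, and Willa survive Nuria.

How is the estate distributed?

The entire 320,000 passes to the descendants.
That amount (320,000) is divided at the children's generation into 4 shares of 80,000. Lorcan, Aoife, and Willa each take 80,000. The remaining share for the deceased Henrik (80,000) is carried to the next generation.
That pool (80,000) is divided at the grandchildren's generation equally among Celia and Jarrah: 40,000 each.

Lorcan: 80,000; Aoife: 80,000; Celia: 40,000; Jarrah: 40,000; Willa: 80,000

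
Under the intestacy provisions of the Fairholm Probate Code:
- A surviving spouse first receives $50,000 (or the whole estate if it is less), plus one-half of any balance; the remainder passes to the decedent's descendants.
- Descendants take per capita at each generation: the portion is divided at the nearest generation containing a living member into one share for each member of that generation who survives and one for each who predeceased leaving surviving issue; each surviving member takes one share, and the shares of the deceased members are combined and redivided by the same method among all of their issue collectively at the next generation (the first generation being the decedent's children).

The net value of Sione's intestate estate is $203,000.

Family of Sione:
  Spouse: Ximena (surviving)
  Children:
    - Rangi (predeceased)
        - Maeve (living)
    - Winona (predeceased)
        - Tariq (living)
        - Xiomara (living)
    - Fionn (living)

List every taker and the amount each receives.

Ximena first takes $50,000, leaving a balance of $153,000. Ximena then takes one-half of the balance ($76,500), for a total of $126,500. The remaining $76,500 passes to the descendants.
The descendants' portion ($76,500) is divided at the children's generation into 3 shares of $25,500. Fionn takes $25,500. The 2 shares of the deceased (Rangi and Winona) are combined into a pool of $51,000.
That pool ($51,000) is divided at the grandchildren's generation equally among Maeve, Tariq, and Xiomara: $17,000 each.

Ximena: $126,500; Maeve: $17,000; Tariq: $17,000; Xiomara: $17,000; Fionn: $25,500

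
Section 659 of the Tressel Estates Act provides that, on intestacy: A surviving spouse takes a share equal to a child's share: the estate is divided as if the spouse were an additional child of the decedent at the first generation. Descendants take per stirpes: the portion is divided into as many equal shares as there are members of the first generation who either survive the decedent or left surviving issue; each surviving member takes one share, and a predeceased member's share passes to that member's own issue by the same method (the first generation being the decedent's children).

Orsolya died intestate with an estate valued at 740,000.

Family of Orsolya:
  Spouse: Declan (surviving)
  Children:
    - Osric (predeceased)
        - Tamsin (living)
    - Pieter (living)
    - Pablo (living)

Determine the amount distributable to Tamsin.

The spouse counts as an additional share at the children's level, so there are 4 primary shares of 185,000. Declan takes one such share (185,000).
The children's combined portion (555,000) is divided into 3 shares of 185,000: Pieter and Pablo each take 185,000; Osric's 185,000 share passes to Osric's issue.
Osric's share (185,000) passes entirely to Tamsin.

Tamsin receives 185,000.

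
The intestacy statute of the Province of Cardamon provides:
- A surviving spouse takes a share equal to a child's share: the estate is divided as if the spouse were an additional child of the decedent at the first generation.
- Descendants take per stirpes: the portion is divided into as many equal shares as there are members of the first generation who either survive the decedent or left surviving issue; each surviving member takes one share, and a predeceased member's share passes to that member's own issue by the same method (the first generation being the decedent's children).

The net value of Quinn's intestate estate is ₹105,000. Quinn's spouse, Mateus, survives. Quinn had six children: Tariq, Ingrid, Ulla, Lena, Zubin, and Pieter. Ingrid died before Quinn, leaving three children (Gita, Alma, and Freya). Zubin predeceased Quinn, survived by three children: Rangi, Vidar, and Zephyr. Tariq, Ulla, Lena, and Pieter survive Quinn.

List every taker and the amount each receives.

The spouse counts as an additional share at the children's level, so there are 7 primary shares of ₹15,000. Mateus takes one such share (₹15,000).
The children's combined portion (₹90,000) is divided into 6 shares of ₹15,000: Tariq, Ulla, Lena, and Pieter each take ₹15,000; Ingrid's ₹15,000 share passes to Ingrid's issue; Zubin's ₹15,000 share passes to Zubin's issue.
Ingrid's share (₹15,000) is divided into 3 shares of ₹5,000: Gita, Alma, and Freya each take ₹5,000.
Zubin's share (₹15,000) is divided into 3 shares of ₹5,000: Rangi, Vidar, and Zephyr each take ₹5,000.

Mateus: ₹15,000; Tariq: ₹15,000; Gita: ₹5,000; Alma: ₹5,000; Freya: ₹5,000; Ulla: ₹15,000; Lena: ₹15,000; Rangi: ₹5,000; Vidar: ₹5,000; Zephyr: ₹5,000; Pieter: ₹15,000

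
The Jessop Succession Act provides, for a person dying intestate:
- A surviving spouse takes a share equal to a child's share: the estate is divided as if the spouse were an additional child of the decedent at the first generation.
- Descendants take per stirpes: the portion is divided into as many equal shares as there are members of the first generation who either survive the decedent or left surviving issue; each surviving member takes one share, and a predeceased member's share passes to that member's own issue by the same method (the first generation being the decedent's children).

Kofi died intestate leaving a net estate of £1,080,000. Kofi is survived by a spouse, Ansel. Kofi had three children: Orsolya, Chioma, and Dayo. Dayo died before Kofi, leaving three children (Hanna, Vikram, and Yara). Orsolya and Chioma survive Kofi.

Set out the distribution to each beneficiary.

The spouse counts as an additional share at the children's level, so there are 4 primary shares of £270,000. Ansel takes one such share (£270,000).
The children's combined portion (£810,000) is divided into 3 shares of £270,000: Orsolya and Chioma each take £270,000; Dayo's £270,000 share passes to Dayo's issue.
Dayo's share (£270,000) is divided into 3 shares of £90,000: Hanna, Vikram, and Yara each take £90,000.

Ansel: £270,000; Orsolya: £270,000; Chioma: £270,000; Hanna: £90,000; Vikram: £90,000; Yara: £90,000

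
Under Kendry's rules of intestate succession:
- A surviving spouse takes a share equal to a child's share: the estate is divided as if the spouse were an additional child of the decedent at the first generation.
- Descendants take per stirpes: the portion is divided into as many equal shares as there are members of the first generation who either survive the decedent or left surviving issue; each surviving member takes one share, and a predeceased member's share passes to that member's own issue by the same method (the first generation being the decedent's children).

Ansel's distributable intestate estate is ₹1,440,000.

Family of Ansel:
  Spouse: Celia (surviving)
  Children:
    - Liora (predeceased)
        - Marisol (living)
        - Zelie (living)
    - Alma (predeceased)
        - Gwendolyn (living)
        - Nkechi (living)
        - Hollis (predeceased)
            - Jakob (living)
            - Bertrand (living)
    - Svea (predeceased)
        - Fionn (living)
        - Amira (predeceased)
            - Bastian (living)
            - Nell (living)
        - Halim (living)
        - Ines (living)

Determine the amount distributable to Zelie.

Zelie receives ₹180,000.

The spouse counts as an additional share at the children's level, so there are 4 primary shares of ₹360,000. Celia takes one such share (₹360,000).
The children's combined portion (₹1,080,000) is divided into 3 shares of ₹360,000: Liora's ₹360,000 share passes to Liora's issue; Alma's ₹360,000 share passes to Alma's issue; Svea's ₹360,000 share passes to Svea's issue.
Liora's share (₹360,000) is divided into 2 shares of ₹180,000: Marisol and Zelie each take ₹180,000.
Alma's share (₹360,000) is divided into 3 shares of ₹120,000: Gwendolyn and Nkechi each take ₹120,000; Hollis's ₹120,000 share passes to Hollis's issue.
Hollis's share (₹120,000) is divided into 2 shares of ₹60,000: Jakob and Bertrand each take ₹60,000.
Svea's share (₹360,000) is divided into 4 shares of ₹90,000: Fionn, Halim, and Ines each take ₹90,000; Amira's ₹90,000 share passes to Amira's issue.
Amira's share (₹90,000) is divided into 2 shares of ₹45,000: Bastian and Nell each take ₹45,000.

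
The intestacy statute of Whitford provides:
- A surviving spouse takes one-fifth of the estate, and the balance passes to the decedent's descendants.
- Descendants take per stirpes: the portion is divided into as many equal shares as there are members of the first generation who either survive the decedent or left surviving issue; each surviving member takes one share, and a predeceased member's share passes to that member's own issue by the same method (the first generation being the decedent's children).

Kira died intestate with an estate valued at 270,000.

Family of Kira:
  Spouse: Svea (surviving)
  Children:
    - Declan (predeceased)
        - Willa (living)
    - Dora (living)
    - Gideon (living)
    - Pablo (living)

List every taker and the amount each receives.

Svea: 54,000; Willa: 54,000; Dora: 54,000; Gideon: 54,000; Pablo: 54,000

Svea takes one-fifth of 270,000 = 54,000. The remaining 216,000 passes to the descendants.
The descendants' portion (216,000) is divided into 4 shares of 54,000: Dora, Gideon, and Pablo each take 54,000; Declan's 54,000 share passes to Declan's issue.
Declan's share (54,000) passes entirely to Willa.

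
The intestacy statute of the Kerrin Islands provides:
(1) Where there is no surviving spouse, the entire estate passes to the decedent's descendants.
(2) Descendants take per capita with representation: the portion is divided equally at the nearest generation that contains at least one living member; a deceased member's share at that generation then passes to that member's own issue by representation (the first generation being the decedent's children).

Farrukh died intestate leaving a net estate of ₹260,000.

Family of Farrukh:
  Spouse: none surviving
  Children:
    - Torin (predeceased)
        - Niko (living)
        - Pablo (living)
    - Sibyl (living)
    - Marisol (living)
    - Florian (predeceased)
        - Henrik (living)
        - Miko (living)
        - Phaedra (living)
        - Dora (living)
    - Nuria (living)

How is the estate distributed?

The entire ₹260,000 passes to the descendants.
That amount (₹260,000) is divided into 5 shares of ₹52,000: Sibyl, Marisol, and Nuria each take ₹52,000; Torin's ₹52,000 share passes to Torin's issue; Florian's ₹52,000 share passes to Florian's issue.
Torin's share (₹52,000) is divided into 2 shares of ₹26,000: Niko and Pablo each take ₹26,000.
Florian's share (₹52,000) is divided into 4 shares of ₹13,000: Henrik, Miko, Phaedra, and Dora each take ₹13,000.

Niko: ₹26,000; Pablo: ₹26,000; Sibyl: ₹52,000; Marisol: ₹52,000; Henrik: ₹13,000; Miko: ₹13,000; Phaedra: ₹13,000; Dora: ₹13,000; Nuria: ₹52,000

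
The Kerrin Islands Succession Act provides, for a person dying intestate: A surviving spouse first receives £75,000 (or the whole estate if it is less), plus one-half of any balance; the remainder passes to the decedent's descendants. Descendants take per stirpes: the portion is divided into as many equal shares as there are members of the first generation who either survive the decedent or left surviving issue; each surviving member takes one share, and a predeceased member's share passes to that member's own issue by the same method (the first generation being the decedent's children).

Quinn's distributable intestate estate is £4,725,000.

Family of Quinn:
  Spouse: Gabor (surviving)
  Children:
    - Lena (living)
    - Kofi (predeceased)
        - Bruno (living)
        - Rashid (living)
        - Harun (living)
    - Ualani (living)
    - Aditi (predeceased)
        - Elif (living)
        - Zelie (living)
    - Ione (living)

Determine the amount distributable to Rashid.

Rashid receives £155,000.

Gabor first takes £75,000, leaving a balance of £4,650,000. Gabor then takes one-half of the balance (£2,325,000), for a total of £2,400,000. The remaining £2,325,000 passes to the descendants.
The descendants' portion (£2,325,000) is divided into 5 shares of £465,000: Lena, Ualani, and Ione each take £465,000; Kofi's £465,000 share passes to Kofi's issue; Aditi's £465,000 share passes to Aditi's issue.
Kofi's share (£465,000) is divided into 3 shares of £155,000: Bruno, Rashid, and Harun each take £155,000.
Aditi's share (£465,000) is divided into 2 shares of £232,500: Elif and Zelie each take £232,500.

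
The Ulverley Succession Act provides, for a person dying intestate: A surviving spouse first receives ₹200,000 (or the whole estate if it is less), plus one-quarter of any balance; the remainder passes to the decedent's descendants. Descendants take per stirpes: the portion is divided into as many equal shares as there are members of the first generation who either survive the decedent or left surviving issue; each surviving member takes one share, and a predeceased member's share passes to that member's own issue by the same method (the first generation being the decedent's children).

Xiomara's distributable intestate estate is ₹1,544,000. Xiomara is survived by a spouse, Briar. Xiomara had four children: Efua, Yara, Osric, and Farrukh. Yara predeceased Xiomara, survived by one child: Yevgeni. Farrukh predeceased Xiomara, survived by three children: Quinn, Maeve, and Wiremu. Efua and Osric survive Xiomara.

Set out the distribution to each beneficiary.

Briar: ₹536,000; Efua: ₹252,000; Yevgeni: ₹252,000; Osric: ₹252,000; Quinn: ₹84,000; Maeve: ₹84,000; Wiremu: ₹84,000

Briar first takes ₹200,000, leaving a balance of ₹1,344,000. Briar then takes one-quarter of the balance (₹336,000), for a total of ₹536,000. The remaining ₹1,008,000 passes to the descendants.
The descendants' portion (₹1,008,000) is divided into 4 shares of ₹252,000: Efua and Osric each take ₹252,000; Yara's ₹252,000 share passes to Yara's issue; Farrukh's ₹252,000 share passes to Farrukh's issue.
Yara's share (₹252,000) passes entirely to Yevgeni.
Farrukh's share (₹252,000) is divided into 3 shares of ₹84,000: Quinn, Maeve, and Wiremu each take ₹84,000.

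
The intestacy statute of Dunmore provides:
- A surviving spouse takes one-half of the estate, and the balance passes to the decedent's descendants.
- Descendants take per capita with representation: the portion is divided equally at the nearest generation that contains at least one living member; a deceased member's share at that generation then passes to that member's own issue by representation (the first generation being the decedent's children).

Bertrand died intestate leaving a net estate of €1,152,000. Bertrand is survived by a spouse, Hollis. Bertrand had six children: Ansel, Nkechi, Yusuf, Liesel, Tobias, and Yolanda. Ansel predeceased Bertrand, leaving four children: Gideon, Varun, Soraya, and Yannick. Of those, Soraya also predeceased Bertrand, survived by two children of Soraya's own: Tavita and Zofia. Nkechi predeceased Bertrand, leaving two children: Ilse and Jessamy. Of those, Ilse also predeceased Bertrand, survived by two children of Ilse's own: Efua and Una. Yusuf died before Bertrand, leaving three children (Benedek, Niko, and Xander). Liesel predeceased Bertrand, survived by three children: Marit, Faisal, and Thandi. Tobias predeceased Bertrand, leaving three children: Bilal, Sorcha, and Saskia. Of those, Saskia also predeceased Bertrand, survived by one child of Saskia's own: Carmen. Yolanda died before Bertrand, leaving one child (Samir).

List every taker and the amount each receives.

Hollis takes one-half of €1,152,000 = €576,000. The remaining €576,000 passes to the descendants.
No child survives, so the initial division is made at the grandchildren's generation.
The descendants' portion (€576,000) is divided into 16 shares of €36,000: Gideon, Varun, Yannick, Jessamy, Benedek, Niko, Xander, Marit, Faisal, Thandi, Bilal, Sorcha, and Samir each take €36,000; Soraya's €36,000 share passes to Soraya's issue; Ilse's €36,000 share passes to Ilse's issue; Saskia's €36,000 share passes to Saskia's issue.
Soraya's share (€36,000) is divided into 2 shares of €18,000: Tavita and Zofia each take €18,000.
Ilse's share (€36,000) is divided into 2 shares of €18,000: Efua and Una each take €18,000.
Saskia's share (€36,000) passes entirely to Carmen.

Hollis: €576,000; Gideon: €36,000; Varun: €36,000; Tavita: €18,000; Zofia: €18,000; Yannick: €36,000; Efua: €18,000; Una: €18,000; Jessamy: €36,000; Benedek: €36,000; Niko: €36,000; Xander: €36,000; Marit: €36,000; Faisal: €36,000; Thandi: €36,000; Bilal: €36,000; Sorcha: €36,000; Carmen: €36,000; Samir: €36,000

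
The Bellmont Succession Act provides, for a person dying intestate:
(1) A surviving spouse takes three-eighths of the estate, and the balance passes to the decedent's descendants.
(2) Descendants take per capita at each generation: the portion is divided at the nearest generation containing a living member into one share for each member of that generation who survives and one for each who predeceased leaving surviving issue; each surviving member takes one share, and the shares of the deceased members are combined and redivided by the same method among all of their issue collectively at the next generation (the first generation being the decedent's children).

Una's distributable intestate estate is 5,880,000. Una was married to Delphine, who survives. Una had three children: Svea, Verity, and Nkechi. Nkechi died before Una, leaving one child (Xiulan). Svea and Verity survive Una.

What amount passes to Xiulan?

Delphine takes three-eighths of 5,880,000 = 2,205,000. The remaining 3,675,000 passes to the descendants.
The descendants' portion (3,675,000) is divided at the children's generation into 3 shares of 1,225,000. Svea and Verity each take 1,225,000. The remaining share for the deceased Nkechi (1,225,000) is carried to the next generation.
That pool (1,225,000) passes entirely to Xiulan, the sole taker at the grandchildren's generation.

Xiulan receives 1,225,000.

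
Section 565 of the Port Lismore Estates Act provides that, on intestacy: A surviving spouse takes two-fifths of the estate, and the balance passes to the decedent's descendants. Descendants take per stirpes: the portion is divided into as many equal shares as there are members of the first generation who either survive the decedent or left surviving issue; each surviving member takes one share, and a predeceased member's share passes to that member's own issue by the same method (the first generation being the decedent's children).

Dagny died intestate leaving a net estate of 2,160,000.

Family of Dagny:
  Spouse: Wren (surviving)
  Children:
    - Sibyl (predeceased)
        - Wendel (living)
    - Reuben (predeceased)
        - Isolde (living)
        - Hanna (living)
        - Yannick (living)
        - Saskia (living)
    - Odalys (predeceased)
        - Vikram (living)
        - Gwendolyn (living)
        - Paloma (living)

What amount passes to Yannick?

Yannick receives 108,000.

Wren takes two-fifths of 2,160,000 = 864,000. The remaining 1,296,000 passes to the descendants.
The descendants' portion (1,296,000) is divided into 3 shares of 432,000: Sibyl's 432,000 share passes to Sibyl's issue; Reuben's 432,000 share passes to Reuben's issue; Odalys's 432,000 share passes to Odalys's issue.
Sibyl's share (432,000) passes entirely to Wendel.
Reuben's share (432,000) is divided into 4 shares of 108,000: Isolde, Hanna, Yannick, and Saskia each take 108,000.
Odalys's share (432,000) is divided into 3 shares of 144,000: Vikram, Gwendolyn, and Paloma each take 144,000.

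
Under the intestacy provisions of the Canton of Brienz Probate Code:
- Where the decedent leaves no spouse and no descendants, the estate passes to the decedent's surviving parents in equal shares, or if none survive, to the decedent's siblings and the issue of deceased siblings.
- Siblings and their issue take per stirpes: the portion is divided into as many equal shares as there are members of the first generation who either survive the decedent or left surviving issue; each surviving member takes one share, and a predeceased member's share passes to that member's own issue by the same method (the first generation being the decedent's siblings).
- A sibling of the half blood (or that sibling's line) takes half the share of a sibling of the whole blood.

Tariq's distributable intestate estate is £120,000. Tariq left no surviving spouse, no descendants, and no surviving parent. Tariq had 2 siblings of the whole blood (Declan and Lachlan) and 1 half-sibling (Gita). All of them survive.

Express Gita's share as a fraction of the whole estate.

The entire £120,000 passes to the siblings and their issue.
Counting each half-blood sibling's line as half a unit, there are 5/2 units in £120,000, so one unit is £48,000. Whole-blood lines (Declan and Lachlan) take £48,000 each; half-blood lines (Gita) take £24,000 each.

Gita receives 1/5 of the estate.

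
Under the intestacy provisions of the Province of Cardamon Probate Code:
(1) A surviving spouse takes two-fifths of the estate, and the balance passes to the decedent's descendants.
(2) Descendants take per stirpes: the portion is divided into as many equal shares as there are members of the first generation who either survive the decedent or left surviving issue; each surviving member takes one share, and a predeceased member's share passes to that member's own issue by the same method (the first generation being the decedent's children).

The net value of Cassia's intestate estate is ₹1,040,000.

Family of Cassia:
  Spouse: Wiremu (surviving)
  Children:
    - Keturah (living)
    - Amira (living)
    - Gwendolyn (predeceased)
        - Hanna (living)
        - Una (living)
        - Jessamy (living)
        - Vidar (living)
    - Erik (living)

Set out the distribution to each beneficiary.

Wiremu takes two-fifths of ₹1,040,000 = ₹416,000. The remaining ₹624,000 passes to the descendants.
The descendants' portion (₹624,000) is divided into 4 shares of ₹156,000: Keturah, Amira, and Erik each take ₹156,000; Gwendolyn's ₹156,000 share passes to Gwendolyn's issue.
Gwendolyn's share (₹156,000) is divided into 4 shares of ₹39,000: Hanna, Una, Jessamy, and Vidar each take ₹39,000.

Wiremu: ₹416,000; Keturah: ₹156,000; Amira: ₹156,000; Hanna: ₹39,000; Una: ₹39,000; Jessamy: ₹39,000; Vidar: ₹39,000; Erik: ₹156,000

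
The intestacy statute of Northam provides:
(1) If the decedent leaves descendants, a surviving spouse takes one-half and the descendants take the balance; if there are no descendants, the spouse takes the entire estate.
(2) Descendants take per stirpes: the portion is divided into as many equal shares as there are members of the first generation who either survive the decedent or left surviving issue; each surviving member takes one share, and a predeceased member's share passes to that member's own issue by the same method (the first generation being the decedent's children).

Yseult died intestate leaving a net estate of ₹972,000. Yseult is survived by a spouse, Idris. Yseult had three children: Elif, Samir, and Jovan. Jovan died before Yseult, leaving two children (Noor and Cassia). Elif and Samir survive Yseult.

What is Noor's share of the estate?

Idris takes one-half of ₹972,000 = ₹486,000. The remaining ₹486,000 passes to the descendants.
The descendants' portion (₹486,000) is divided into 3 shares of ₹162,000: Elif and Samir each take ₹162,000; Jovan's ₹162,000 share passes to Jovan's issue.
Jovan's share (₹162,000) is divided into 2 shares of ₹81,000: Noor and Cassia each take ₹81,000.

Noor receives ₹81,000.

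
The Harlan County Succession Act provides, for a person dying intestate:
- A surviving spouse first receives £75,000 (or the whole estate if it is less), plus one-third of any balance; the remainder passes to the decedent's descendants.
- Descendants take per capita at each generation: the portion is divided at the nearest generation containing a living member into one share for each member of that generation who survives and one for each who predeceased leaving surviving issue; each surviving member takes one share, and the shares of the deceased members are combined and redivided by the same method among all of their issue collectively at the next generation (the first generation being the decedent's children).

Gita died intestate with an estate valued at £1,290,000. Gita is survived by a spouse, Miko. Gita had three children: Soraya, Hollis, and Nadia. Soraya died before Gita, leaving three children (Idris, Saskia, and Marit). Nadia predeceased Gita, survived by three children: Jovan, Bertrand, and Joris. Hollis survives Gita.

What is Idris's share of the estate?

Miko first takes £75,000, leaving a balance of £1,215,000. Miko then takes one-third of the balance (£405,000), for a total of £480,000. The remaining £810,000 passes to the descendants.
The descendants' portion (£810,000) is divided at the children's generation into 3 shares of £270,000. Hollis takes £270,000. The 2 shares of the deceased (Soraya and Nadia) are combined into a pool of £540,000.
That pool (£540,000) is divided at the grandchildren's generation equally among Idris, Saskia, Marit, Jovan, Bertrand, and Joris: £90,000 each.

Idris receives £90,000.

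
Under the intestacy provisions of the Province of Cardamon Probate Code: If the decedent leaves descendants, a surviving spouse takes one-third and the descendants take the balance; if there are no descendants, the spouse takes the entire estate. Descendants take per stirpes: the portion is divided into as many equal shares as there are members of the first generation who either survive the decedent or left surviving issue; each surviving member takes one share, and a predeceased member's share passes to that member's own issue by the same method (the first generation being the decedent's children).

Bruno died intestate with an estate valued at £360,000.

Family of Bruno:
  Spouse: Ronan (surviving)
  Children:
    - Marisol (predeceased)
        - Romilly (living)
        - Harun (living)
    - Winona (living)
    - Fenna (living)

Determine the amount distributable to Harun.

Ronan takes one-third of £360,000 = £120,000. The remaining £240,000 passes to the descendants.
The descendants' portion (£240,000) is divided into 3 shares of £80,000: Winona and Fenna each take £80,000; Marisol's £80,000 share passes to Marisol's issue.
Marisol's share (£80,000) is divided into 2 shares of £40,000: Romilly and Harun each take £40,000.

Harun receives £40,000.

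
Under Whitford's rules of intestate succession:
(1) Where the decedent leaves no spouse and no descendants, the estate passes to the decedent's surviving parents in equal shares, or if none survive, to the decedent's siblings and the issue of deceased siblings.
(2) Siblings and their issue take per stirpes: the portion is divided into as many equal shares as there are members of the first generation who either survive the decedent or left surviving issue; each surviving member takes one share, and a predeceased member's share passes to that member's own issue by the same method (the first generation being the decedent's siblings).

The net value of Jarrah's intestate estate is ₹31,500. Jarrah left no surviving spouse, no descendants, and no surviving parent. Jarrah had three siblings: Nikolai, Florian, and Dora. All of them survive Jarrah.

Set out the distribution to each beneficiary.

Nikolai: ₹10,500; Florian: ₹10,500; Dora: ₹10,500

The entire ₹31,500 passes to the siblings and their issue.
That amount (₹31,500) is divided into 3 shares of ₹10,500: Nikolai, Florian, and Dora each take ₹10,500.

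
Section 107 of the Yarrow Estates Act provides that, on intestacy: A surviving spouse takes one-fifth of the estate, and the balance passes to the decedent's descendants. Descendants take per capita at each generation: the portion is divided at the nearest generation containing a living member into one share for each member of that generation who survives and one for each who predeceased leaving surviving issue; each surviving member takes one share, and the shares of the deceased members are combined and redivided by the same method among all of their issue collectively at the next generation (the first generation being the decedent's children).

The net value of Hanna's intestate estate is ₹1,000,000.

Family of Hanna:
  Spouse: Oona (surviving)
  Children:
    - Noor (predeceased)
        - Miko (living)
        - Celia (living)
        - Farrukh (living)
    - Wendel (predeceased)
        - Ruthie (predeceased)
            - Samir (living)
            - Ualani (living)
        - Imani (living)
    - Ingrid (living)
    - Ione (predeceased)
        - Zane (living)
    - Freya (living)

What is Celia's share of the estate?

Celia receives ₹80,000.

Oona takes one-fifth of ₹1,000,000 = ₹200,000. The remaining ₹800,000 passes to the descendants.
The descendants' portion (₹800,000) is divided at the children's generation into 5 shares of ₹160,000. Ingrid and Freya each take ₹160,000. The 3 shares of the deceased (Noor, Wendel, and Ione) are combined into a pool of ₹480,000.
That pool (₹480,000) is divided at the grandchildren's generation into 6 shares of ₹80,000. Miko, Celia, Farrukh, Imani, and Zane each take ₹80,000. The remaining share for the deceased Ruthie (₹80,000) is carried to the next generation.
That pool (₹80,000) is divided at the great-grandchildren's generation equally among Samir and Ualani: ₹40,000 each.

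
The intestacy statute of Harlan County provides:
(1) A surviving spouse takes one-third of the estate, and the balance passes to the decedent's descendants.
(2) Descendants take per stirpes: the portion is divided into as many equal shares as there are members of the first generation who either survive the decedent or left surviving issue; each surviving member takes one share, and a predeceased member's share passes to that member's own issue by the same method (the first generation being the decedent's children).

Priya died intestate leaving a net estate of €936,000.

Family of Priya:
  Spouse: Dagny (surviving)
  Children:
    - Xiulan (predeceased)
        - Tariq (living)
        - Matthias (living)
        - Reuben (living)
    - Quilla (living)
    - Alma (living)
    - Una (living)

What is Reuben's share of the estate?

Dagny takes one-third of €936,000 = €312,000. The remaining €624,000 passes to the descendants.
The descendants' portion (€624,000) is divided into 4 shares of €156,000: Quilla, Alma, and Una each take €156,000; Xiulan's €156,000 share passes to Xiulan's issue.
Xiulan's share (€156,000) is divided into 3 shares of €52,000: Tariq, Matthias, and Reuben each take €52,000.

Reuben receives €52,000.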